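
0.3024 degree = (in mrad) 5.278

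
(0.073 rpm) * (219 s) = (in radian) 1.674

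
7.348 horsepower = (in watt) 5479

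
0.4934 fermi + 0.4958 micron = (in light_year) 5.241e-23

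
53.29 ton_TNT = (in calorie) 5.329e+10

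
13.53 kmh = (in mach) 0.01104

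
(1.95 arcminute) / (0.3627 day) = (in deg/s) 1.037e-06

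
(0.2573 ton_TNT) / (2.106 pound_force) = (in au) 0.0007682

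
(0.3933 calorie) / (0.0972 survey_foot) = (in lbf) 12.49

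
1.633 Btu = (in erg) 1.723e+10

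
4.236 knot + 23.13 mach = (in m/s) 7878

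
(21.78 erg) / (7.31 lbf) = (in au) 4.477e-19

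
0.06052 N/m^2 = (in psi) 8.778e-06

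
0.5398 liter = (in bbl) 0.003395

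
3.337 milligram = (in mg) 3.337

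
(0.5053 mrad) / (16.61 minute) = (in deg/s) 2.905e-05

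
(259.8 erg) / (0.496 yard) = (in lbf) 1.288e-05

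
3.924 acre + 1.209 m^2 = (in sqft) 1.709e+05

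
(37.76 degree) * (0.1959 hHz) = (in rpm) 123.3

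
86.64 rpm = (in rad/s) 9.073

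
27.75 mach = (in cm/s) 9.449e+05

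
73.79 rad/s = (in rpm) 704.6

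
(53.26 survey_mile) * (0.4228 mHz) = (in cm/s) 3624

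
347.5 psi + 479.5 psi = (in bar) 57.02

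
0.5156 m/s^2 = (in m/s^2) 0.5156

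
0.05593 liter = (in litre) 0.05593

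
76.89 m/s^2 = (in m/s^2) 76.89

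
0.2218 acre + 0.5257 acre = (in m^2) 3025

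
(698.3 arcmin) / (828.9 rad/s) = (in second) 0.0002451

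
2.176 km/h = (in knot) 1.175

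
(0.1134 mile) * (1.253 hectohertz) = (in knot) 4.445e+04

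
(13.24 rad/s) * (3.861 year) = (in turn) 2.566e+08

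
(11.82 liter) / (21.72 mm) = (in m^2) 0.5442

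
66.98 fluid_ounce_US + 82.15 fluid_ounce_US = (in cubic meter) 0.00441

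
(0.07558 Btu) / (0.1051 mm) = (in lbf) 1.706e+05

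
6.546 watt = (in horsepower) 0.008778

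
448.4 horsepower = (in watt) 3.344e+05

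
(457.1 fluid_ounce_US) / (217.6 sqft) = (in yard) 0.0007313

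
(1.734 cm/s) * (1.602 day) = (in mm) 2.4e+06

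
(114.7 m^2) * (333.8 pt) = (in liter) 1.351e+04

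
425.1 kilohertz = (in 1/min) 2.551e+07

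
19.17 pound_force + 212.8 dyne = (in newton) 85.27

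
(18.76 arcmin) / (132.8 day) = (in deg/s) 2.725e-08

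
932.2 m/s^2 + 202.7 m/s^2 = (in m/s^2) 1135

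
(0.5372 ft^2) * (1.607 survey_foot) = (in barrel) 0.1538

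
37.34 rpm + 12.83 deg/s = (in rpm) 39.48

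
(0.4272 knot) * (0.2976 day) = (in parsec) 1.831e-13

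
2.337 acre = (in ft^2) 1.018e+05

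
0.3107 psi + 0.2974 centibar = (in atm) 0.02408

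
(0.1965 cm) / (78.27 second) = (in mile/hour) 5.616e-05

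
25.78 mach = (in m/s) 8778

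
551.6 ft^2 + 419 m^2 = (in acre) 0.1162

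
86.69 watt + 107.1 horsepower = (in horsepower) 107.2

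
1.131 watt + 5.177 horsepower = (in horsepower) 5.179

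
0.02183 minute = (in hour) 0.0003638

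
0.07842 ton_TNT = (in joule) 3.281e+08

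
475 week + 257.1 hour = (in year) 9.139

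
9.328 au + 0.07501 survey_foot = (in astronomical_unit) 9.328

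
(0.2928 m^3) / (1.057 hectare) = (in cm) 0.00277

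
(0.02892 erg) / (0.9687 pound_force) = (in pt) 1.902e-06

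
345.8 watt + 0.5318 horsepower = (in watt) 742.4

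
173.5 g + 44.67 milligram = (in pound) 0.3826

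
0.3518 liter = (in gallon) 0.09294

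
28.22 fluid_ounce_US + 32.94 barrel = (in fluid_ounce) 1.771e+05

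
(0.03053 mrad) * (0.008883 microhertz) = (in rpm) 2.59e-12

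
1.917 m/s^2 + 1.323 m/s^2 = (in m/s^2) 3.24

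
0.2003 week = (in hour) 33.65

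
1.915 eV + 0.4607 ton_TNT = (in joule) 1.928e+09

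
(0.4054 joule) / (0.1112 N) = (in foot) 11.96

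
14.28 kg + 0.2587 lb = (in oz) 507.9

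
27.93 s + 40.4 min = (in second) 2452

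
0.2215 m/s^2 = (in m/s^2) 0.2215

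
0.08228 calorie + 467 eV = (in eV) 2.149e+18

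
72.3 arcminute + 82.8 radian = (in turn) 13.18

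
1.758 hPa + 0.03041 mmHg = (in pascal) 179.9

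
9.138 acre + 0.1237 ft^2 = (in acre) 9.138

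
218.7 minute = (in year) 0.0004161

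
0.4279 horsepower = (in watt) 319.1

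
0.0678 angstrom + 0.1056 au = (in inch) 6.22e+11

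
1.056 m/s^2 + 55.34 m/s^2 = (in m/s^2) 56.4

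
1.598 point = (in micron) 563.7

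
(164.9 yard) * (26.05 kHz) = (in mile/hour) 8.787e+06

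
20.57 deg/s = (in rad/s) 0.359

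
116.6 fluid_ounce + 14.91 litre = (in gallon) 4.85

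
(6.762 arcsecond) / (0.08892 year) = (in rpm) 1.116e-10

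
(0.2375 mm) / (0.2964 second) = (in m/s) 0.0008013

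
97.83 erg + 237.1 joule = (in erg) 2.371e+09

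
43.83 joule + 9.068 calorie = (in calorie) 19.54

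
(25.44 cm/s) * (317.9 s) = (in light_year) 8.548e-15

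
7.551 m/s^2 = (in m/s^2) 7.551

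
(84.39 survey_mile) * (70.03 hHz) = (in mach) 2.793e+06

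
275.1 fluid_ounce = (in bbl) 0.05117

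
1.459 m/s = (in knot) 2.836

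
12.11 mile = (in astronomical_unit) 1.303e-07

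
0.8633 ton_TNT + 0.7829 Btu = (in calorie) 8.633e+08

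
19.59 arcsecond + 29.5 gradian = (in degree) 26.56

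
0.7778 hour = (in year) 8.879e-05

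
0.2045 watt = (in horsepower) 0.0002742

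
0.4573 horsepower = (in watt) 341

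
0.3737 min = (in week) 3.707e-05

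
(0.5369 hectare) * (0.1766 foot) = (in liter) 2.89e+05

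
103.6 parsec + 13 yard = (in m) 3.197e+18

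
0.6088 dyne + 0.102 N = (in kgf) 0.0104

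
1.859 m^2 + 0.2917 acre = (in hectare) 0.1182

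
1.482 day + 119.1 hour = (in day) 6.445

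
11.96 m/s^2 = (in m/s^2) 11.96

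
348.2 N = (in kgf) 35.51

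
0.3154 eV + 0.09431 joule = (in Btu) 8.939e-05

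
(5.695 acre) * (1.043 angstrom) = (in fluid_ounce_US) 0.08128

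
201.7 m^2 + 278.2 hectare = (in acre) 687.5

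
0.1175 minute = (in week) 1.166e-05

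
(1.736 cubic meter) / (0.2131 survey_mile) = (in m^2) 0.005062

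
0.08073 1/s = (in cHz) 8.073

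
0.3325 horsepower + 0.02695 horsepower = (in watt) 268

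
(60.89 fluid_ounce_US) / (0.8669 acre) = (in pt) 0.001455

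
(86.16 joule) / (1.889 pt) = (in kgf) 1.318e+04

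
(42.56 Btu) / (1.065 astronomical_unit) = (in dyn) 0.02818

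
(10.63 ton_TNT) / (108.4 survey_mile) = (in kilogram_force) 2.6e+04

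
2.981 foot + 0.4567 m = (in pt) 3870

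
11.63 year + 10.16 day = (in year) 11.66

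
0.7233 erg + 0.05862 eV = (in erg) 0.7233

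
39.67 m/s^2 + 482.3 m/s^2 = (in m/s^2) 522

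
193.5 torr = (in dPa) 2.58e+05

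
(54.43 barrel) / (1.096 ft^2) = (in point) 2.409e+05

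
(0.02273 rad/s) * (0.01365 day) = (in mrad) 2.681e+04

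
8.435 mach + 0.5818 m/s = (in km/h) 1.034e+04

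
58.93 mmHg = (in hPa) 78.57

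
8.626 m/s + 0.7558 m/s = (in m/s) 9.382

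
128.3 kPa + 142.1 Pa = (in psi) 18.63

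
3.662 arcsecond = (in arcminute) 0.06103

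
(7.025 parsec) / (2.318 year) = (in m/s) 2.965e+09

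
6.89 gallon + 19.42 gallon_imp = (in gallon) 30.21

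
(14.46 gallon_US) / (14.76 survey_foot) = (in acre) 3.007e-06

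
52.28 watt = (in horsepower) 0.07011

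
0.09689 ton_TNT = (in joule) 4.054e+08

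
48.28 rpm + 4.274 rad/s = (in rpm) 89.09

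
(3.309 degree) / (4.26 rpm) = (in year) 4.105e-09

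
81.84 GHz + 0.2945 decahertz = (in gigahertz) 81.84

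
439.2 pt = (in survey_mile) 9.628e-05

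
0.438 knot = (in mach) 0.0006618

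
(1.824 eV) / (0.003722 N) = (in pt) 2.226e-13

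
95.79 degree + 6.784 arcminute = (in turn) 0.2664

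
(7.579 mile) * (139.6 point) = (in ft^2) 6466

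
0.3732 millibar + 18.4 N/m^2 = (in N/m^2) 55.72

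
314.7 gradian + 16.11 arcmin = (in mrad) 4948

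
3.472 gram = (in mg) 3472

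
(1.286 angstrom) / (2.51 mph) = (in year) 3.634e-18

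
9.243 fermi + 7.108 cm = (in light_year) 7.513e-18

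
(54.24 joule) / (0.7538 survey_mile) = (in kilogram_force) 0.004559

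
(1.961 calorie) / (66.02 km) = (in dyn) 12.43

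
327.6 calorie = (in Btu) 1.299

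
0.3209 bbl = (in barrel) 0.3209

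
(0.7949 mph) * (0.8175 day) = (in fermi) 2.51e+19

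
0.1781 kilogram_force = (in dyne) 1.747e+05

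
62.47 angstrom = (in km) 6.247e-12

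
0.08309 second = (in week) 1.374e-07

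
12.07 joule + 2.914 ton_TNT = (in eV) 7.61e+28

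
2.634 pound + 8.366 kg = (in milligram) 9.561e+06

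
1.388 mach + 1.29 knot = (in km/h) 1704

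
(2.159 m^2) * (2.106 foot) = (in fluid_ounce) 4.686e+04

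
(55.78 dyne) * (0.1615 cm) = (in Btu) 8.538e-10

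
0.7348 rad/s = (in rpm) 7.017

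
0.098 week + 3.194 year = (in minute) 1.68e+06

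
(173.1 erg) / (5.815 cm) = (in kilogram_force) 3.035e-05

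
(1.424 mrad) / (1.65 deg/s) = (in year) 1.568e-09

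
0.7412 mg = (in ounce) 2.615e-05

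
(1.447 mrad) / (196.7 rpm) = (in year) 2.228e-12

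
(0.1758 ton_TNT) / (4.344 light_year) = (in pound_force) 4.024e-09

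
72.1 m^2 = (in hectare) 0.00721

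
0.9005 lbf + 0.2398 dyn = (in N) 4.006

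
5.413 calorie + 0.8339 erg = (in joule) 22.65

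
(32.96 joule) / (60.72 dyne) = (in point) 1.539e+08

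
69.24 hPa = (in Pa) 6924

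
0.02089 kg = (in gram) 20.89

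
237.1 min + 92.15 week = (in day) 645.2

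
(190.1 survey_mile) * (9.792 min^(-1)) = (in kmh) 1.797e+05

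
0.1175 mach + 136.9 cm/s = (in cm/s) 4138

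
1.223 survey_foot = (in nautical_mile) 0.0002013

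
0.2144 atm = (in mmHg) 162.9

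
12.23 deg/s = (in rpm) 2.038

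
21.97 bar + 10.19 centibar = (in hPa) 2.207e+04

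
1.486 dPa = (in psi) 2.155e-05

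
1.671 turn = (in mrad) 1.05e+04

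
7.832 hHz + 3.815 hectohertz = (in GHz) 1.165e-06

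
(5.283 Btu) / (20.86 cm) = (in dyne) 2.672e+09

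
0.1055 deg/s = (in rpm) 0.01758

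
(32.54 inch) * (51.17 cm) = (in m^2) 0.4229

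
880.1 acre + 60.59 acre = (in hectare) 380.7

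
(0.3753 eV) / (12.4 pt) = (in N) 1.375e-17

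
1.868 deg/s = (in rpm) 0.3113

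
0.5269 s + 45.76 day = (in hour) 1098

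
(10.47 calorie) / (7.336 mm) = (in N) 5971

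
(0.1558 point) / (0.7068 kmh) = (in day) 3.24e-09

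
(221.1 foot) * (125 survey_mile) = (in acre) 3350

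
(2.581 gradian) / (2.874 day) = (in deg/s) 9.355e-06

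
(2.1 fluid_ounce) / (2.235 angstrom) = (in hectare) 27.79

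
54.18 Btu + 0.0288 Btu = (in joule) 5.719e+04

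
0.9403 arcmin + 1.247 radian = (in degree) 71.46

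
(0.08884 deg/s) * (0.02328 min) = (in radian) 0.002166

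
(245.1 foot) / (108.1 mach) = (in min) 3.383e-05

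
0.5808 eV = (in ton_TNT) 2.224e-29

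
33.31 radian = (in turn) 5.301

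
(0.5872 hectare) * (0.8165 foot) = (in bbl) 9192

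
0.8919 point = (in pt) 0.8919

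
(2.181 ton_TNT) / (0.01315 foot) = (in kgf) 2.322e+11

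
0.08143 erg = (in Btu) 7.718e-12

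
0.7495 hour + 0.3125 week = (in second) 1.917e+05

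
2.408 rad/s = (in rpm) 22.99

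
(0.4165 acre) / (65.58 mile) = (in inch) 0.6288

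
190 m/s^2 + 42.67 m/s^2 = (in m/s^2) 232.7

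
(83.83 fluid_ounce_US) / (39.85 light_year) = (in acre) 1.625e-24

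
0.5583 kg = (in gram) 558.3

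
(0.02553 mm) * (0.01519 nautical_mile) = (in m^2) 0.0007182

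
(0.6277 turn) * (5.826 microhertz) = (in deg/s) 0.001317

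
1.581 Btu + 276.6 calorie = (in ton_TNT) 6.753e-07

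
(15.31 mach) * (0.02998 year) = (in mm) 4.929e+12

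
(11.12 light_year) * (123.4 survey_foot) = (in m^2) 3.957e+18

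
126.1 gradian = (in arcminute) 6809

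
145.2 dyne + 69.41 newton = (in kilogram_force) 7.078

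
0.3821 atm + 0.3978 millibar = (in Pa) 3.876e+04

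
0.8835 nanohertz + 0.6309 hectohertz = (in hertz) 63.09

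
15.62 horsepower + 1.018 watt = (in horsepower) 15.62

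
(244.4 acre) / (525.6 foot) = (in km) 6.174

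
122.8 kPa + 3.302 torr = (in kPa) 123.2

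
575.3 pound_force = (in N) 2559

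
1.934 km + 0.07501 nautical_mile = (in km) 2.073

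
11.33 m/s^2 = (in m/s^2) 11.33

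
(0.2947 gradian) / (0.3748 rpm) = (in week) 1.95e-07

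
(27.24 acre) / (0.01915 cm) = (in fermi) 5.756e+23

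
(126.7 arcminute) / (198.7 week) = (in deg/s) 1.757e-08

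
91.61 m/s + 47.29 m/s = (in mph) 310.7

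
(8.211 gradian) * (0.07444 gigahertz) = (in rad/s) 9.601e+06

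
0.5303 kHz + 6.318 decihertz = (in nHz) 5.309e+11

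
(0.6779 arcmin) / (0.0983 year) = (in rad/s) 6.361e-11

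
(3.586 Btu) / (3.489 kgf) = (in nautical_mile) 0.05971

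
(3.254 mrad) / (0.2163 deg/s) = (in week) 1.425e-06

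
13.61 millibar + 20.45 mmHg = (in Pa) 4087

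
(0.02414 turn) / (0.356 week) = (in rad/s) 7.045e-07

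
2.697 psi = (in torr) 139.5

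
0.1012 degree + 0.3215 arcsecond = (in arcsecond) 364.6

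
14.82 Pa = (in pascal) 14.82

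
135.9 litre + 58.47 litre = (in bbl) 1.223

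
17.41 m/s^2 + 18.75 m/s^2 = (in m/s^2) 36.16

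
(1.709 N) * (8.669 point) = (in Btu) 4.954e-06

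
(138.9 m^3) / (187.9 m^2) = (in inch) 29.1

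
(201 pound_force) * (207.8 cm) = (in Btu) 1.761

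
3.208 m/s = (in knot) 6.236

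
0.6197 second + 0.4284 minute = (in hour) 0.007312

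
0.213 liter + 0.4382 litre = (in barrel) 0.004096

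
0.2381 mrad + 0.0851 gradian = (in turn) 0.0002506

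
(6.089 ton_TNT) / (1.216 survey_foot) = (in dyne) 6.874e+15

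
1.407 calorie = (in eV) 3.674e+19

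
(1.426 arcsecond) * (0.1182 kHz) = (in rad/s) 0.0008172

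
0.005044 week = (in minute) 50.84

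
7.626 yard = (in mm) 6973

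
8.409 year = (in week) 438.5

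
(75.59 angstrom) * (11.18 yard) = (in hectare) 7.728e-12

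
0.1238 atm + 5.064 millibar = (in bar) 0.1305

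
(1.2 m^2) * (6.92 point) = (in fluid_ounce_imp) 103.1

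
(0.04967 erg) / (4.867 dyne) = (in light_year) 1.079e-20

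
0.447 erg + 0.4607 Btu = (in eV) 3.034e+21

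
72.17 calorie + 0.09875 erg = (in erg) 3.02e+09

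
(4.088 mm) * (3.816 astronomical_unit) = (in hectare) 2.334e+05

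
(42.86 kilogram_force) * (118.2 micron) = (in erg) 4.968e+05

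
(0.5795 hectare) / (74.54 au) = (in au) 3.474e-21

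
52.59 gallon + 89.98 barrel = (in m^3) 14.5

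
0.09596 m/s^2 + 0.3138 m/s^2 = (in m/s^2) 0.4098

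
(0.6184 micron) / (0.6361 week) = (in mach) 4.721e-15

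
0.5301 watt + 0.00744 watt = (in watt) 0.5375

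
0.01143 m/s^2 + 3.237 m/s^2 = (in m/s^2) 3.248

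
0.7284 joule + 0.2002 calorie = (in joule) 1.566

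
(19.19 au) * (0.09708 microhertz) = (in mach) 818.5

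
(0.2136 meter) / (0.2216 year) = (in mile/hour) 6.837e-08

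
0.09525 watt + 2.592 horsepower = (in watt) 1933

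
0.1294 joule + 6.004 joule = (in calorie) 1.466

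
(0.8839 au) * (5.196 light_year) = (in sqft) 6.997e+28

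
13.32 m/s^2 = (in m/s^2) 13.32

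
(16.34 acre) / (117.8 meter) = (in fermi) 5.613e+17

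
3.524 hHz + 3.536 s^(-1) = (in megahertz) 0.0003559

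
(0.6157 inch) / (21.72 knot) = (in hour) 3.888e-07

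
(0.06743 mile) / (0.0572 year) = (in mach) 1.767e-07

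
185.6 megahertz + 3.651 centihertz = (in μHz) 1.856e+14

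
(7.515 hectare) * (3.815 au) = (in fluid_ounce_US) 1.45e+21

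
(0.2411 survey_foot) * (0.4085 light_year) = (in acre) 7.018e+10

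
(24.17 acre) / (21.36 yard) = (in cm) 5.008e+05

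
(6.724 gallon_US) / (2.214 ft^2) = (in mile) 7.689e-05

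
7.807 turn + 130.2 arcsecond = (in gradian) 3123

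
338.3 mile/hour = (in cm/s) 1.512e+04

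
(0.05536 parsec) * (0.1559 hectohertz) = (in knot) 5.177e+16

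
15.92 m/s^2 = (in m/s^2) 15.92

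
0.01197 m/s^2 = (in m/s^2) 0.01197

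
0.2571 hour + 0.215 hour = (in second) 1700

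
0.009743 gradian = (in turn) 2.436e-05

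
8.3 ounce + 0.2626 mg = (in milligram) 2.353e+05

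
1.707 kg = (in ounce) 60.21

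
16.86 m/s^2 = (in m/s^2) 16.86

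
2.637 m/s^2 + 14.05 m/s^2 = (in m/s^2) 16.69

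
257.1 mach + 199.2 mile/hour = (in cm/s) 8.763e+06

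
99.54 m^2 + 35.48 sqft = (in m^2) 102.8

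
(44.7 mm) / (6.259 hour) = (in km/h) 7.142e-06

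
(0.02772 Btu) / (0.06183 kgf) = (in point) 1.367e+05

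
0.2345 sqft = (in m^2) 0.02179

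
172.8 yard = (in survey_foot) 518.4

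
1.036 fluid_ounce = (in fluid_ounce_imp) 1.078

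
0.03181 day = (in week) 0.004544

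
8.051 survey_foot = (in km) 0.002454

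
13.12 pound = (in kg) 5.951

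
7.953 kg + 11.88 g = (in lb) 17.56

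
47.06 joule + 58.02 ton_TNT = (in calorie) 5.802e+10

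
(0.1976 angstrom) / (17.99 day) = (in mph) 2.844e-17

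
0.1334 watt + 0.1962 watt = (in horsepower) 0.000442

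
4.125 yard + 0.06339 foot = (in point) 1.075e+04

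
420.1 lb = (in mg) 1.906e+08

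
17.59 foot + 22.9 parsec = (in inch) 2.782e+19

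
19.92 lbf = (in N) 88.61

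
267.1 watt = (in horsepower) 0.3582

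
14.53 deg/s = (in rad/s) 0.2536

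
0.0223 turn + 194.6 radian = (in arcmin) 6.695e+05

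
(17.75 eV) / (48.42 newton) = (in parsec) 1.903e-36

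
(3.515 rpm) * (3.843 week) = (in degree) 4.902e+07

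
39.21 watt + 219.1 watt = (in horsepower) 0.3464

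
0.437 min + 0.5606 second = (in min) 0.4463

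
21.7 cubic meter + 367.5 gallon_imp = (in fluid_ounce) 7.903e+05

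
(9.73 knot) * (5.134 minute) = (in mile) 0.9581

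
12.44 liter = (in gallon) 3.286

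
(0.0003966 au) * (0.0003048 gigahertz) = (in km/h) 6.51e+13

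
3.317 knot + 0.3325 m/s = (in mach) 0.005988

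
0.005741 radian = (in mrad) 5.741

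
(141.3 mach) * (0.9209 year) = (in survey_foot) 4.584e+12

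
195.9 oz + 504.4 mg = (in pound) 12.24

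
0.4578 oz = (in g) 12.98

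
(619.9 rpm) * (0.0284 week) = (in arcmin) 3.833e+09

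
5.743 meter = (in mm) 5743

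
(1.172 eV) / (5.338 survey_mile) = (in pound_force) 4.914e-24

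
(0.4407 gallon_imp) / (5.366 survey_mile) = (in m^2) 2.32e-07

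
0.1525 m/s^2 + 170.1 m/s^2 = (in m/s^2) 170.3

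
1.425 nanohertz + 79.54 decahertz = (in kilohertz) 0.7954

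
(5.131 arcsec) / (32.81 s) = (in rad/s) 7.582e-07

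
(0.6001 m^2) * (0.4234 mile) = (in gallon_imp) 8.995e+04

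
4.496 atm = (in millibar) 4556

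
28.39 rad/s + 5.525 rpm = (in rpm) 276.6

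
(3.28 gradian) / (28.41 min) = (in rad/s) 3.023e-05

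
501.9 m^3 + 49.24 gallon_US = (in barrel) 3158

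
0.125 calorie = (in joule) 0.523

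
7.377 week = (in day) 51.64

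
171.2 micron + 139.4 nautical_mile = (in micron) 2.582e+11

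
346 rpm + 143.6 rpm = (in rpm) 489.6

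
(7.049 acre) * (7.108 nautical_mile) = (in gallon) 9.92e+10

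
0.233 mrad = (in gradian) 0.01483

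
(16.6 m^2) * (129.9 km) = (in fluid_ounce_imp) 7.589e+10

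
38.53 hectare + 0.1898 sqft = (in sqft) 4.147e+06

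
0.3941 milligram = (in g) 0.0003941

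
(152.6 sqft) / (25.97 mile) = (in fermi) 3.392e+11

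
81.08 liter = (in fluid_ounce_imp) 2854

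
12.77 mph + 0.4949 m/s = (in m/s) 6.204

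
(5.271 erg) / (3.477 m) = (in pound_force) 3.408e-08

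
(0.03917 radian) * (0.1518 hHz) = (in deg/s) 34.07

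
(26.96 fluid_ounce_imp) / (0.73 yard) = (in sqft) 0.01235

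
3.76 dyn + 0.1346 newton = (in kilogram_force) 0.01373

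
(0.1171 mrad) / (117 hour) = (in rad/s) 2.78e-10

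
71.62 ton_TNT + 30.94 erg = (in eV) 1.87e+30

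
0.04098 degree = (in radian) 0.0007152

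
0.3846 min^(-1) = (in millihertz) 6.41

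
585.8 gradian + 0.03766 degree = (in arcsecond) 1.898e+06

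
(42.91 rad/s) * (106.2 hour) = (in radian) 1.641e+07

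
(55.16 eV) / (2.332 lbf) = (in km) 8.52e-22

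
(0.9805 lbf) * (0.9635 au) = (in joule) 6.287e+11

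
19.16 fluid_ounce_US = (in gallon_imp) 0.1246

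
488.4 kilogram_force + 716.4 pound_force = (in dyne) 7.976e+08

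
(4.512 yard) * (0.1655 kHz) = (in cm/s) 6.828e+04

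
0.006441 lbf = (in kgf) 0.002922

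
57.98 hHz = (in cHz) 5.798e+05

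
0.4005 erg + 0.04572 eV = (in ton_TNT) 9.572e-18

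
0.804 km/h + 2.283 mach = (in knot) 1512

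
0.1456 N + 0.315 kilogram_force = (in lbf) 0.7272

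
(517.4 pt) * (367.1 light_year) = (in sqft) 6.823e+18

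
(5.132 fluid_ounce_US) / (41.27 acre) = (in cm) 9.087e-08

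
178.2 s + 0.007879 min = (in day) 0.002068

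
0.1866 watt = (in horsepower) 0.0002502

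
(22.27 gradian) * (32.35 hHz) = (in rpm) 1.081e+04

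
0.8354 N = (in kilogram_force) 0.08519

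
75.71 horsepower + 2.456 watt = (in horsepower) 75.71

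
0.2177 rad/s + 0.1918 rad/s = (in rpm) 3.91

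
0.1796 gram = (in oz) 0.006335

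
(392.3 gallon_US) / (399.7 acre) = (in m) 9.181e-07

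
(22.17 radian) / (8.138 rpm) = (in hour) 0.007226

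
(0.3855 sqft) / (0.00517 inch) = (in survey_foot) 894.8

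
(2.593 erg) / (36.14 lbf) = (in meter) 1.613e-09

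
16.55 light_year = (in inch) 6.164e+18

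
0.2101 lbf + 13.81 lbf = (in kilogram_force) 6.359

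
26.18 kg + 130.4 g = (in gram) 2.631e+04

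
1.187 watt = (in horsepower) 0.001592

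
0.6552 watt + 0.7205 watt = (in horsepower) 0.001845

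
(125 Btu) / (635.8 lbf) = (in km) 0.04663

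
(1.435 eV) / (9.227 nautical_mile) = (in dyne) 1.345e-18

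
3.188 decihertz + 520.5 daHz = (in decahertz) 520.5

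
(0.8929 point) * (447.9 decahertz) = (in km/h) 5.079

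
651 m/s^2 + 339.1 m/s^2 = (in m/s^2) 990.1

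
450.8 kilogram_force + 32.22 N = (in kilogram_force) 454.1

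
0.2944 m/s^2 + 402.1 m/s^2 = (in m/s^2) 402.4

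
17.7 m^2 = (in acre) 0.004374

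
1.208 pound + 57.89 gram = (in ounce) 21.37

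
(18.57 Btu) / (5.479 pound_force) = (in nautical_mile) 0.4341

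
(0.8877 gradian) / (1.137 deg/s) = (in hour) 0.0001952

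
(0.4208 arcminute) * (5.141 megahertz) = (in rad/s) 629.3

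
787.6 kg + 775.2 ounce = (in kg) 809.6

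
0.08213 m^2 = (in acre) 2.029e-05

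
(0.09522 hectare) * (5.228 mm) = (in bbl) 31.31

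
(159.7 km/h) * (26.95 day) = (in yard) 1.13e+08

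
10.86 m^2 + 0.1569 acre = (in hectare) 0.06458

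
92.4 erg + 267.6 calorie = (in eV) 6.988e+21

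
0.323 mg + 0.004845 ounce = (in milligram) 137.7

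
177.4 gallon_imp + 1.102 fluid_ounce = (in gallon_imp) 177.4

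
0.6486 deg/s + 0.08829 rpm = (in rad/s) 0.02057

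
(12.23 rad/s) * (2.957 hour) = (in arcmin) 4.476e+08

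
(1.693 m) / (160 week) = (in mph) 3.914e-08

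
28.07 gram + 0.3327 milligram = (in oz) 0.9902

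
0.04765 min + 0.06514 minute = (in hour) 0.00188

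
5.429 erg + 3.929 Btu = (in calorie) 990.8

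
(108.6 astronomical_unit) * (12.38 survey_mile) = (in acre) 7.998e+13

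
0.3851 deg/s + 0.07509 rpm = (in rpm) 0.1393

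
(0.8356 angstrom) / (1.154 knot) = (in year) 4.463e-18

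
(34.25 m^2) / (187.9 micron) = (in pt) 5.167e+08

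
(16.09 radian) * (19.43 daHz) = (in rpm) 2.985e+04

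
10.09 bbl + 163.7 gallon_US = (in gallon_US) 587.5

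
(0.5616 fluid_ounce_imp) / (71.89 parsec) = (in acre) 1.777e-27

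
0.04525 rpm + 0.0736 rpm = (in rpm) 0.1188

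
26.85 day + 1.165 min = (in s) 2.32e+06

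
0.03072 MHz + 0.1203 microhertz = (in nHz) 3.072e+13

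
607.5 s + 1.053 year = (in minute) 5.535e+05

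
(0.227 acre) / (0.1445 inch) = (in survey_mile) 155.5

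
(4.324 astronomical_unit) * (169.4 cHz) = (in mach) 3.218e+09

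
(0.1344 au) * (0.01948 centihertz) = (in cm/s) 3.917e+08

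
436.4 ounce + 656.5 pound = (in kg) 310.2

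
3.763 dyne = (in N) 3.763e-05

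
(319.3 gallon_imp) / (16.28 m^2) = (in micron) 8.916e+04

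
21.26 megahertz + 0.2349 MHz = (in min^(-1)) 1.29e+09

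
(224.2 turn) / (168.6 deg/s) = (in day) 0.005541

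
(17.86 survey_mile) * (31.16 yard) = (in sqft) 8.815e+06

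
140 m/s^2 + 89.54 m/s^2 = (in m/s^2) 229.5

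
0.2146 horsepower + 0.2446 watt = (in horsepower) 0.2149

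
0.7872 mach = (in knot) 521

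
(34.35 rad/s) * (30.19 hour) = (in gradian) 2.377e+08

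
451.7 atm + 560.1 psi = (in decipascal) 4.963e+08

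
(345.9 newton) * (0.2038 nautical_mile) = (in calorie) 3.12e+04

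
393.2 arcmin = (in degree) 6.553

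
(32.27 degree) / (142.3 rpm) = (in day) 4.375e-07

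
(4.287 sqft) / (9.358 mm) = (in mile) 0.02645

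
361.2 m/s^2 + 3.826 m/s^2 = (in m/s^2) 365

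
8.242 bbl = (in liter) 1310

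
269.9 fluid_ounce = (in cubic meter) 0.007982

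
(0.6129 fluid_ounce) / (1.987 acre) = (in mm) 2.254e-06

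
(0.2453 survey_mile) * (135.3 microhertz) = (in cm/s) 5.341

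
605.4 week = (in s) 3.661e+08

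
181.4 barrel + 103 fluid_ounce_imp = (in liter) 2.884e+04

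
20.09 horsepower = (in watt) 1.498e+04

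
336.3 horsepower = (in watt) 2.508e+05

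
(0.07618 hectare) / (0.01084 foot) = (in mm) 2.306e+08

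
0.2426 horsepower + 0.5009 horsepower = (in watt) 554.4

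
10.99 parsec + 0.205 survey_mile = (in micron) 3.391e+23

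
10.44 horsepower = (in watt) 7785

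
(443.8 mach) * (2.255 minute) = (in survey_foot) 6.708e+07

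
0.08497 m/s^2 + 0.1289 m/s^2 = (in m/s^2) 0.2139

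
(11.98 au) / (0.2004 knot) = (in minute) 2.897e+11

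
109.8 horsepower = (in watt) 8.188e+04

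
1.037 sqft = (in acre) 2.381e-05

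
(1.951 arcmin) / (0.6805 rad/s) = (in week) 1.379e-09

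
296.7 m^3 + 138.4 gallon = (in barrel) 1869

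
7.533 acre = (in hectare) 3.048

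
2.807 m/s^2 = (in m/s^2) 2.807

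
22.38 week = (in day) 156.7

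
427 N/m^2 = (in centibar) 0.427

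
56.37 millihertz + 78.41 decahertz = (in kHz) 0.7842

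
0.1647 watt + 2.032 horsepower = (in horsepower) 2.032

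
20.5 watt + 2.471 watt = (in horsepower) 0.0308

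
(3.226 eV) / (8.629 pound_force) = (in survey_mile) 8.367e-24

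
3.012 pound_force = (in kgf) 1.366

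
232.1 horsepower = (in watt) 1.731e+05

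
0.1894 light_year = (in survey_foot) 5.879e+15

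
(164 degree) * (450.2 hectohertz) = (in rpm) 1.231e+06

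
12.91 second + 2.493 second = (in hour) 0.004279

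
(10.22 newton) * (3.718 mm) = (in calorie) 0.009082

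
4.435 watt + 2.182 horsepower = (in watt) 1632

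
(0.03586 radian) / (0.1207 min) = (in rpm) 0.04728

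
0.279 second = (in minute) 0.00465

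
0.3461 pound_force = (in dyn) 1.54e+05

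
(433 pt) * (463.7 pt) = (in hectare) 2.499e-06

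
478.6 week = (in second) 2.895e+08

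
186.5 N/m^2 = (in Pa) 186.5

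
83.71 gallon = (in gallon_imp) 69.7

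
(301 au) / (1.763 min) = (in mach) 1.25e+09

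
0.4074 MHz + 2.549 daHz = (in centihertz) 4.074e+07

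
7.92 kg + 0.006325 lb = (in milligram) 7.923e+06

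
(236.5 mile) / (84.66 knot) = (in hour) 2.428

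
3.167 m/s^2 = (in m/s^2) 3.167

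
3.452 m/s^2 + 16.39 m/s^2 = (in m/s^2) 19.84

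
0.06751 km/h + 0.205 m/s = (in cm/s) 22.38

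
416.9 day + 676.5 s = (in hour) 1.001e+04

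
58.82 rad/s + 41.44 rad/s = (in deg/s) 5744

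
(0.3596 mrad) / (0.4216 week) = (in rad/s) 1.41e-09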